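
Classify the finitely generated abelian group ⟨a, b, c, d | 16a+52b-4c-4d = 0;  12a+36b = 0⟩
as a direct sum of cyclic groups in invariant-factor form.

rank_ℚ(R)=2; free=4−2=2
SNF(R) diag = [4, 12] → torsion [4, 12]

Answer: M ≅ ℤ^2 ⊕ ℤ/4 ⊕ ℤ/12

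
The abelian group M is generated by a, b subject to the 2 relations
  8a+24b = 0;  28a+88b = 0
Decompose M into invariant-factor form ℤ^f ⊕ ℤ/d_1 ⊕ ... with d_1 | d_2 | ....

rank_ℚ(R)=2; free=2−2=0
SNF(R) diag = [4, 8] → torsion [4, 8]

Answer: M ≅ ℤ/4 ⊕ ℤ/8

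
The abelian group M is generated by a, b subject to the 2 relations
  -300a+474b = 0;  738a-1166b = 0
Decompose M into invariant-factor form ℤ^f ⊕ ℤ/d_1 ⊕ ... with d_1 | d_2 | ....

Answer: M ≅ ℤ/2 ⊕ ℤ/6

Derivation:
rank_ℚ(R)=2; free=2−2=0
SNF(R) diag = [2, 6] → torsion [2, 6]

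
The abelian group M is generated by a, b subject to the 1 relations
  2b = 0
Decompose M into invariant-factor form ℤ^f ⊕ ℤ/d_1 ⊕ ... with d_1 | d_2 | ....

Answer: M ≅ ℤ^1 ⊕ ℤ/2

Derivation:
rank_ℚ(R)=1; free=2−1=1
SNF(R) diag = [2] → torsion [2]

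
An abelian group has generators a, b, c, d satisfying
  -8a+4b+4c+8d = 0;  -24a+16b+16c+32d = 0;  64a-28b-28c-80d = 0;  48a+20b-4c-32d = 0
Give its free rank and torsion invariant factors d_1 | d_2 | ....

Answer: M ≅ ℤ/4 ⊕ ℤ/8 ⊕ ℤ/24 ⊕ ℤ/24

Derivation:
rank_ℚ(R)=4; free=4−4=0
SNF(R) diag = [4, 8, 24, 24] → torsion [4, 8, 24, 24]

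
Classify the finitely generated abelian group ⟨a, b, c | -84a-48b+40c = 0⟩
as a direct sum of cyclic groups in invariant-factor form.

rank_ℚ(R)=1; free=3−1=2
SNF(R) diag = [4] → torsion [4]

Answer: M ≅ ℤ^2 ⊕ ℤ/4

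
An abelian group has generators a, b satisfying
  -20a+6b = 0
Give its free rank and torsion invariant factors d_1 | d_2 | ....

Answer: M ≅ ℤ^1 ⊕ ℤ/2

Derivation:
rank_ℚ(R)=1; free=2−1=1
SNF(R) diag = [2] → torsion [2]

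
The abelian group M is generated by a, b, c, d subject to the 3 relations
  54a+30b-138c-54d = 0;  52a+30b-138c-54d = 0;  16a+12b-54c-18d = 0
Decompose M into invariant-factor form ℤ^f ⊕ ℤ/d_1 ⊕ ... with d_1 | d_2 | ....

rank_ℚ(R)=3; free=4−3=1
SNF(R) diag = [2, 6, 6] → torsion [2, 6, 6]

Answer: M ≅ ℤ^1 ⊕ ℤ/2 ⊕ ℤ/6 ⊕ ℤ/6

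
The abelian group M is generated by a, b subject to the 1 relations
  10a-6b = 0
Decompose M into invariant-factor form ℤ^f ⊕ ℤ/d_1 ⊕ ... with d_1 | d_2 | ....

Answer: M ≅ ℤ^1 ⊕ ℤ/2

Derivation:
rank_ℚ(R)=1; free=2−1=1
SNF(R) diag = [2] → torsion [2]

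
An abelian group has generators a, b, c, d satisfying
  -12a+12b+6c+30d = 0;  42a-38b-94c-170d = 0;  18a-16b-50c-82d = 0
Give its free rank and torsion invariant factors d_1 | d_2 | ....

rank_ℚ(R)=3; free=4−3=1
SNF(R) diag = [2, 6, 18] → torsion [2, 6, 18]

Answer: M ≅ ℤ^1 ⊕ ℤ/2 ⊕ ℤ/6 ⊕ ℤ/18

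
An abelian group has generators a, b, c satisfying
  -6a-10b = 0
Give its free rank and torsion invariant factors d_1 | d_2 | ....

Answer: M ≅ ℤ^2 ⊕ ℤ/2

Derivation:
rank_ℚ(R)=1; free=3−1=2
SNF(R) diag = [2] → torsion [2]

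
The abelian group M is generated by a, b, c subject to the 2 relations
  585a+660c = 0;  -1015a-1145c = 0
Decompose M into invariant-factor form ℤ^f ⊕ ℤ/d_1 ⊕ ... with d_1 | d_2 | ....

rank_ℚ(R)=2; free=3−2=1
SNF(R) diag = [5, 15] → torsion [5, 15]

Answer: M ≅ ℤ^1 ⊕ ℤ/5 ⊕ ℤ/15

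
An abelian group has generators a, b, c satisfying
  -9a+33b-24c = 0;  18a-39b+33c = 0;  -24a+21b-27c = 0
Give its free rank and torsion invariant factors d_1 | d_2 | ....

Answer: M ≅ ℤ/3 ⊕ ℤ/3 ⊕ ℤ/6

Derivation:
rank_ℚ(R)=3; free=3−3=0
SNF(R) diag = [3, 3, 6] → torsion [3, 3, 6]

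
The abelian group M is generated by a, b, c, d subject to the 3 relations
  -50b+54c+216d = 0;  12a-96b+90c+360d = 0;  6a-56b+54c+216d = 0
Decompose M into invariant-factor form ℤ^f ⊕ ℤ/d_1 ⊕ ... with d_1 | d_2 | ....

Answer: M ≅ ℤ^1 ⊕ ℤ/2 ⊕ ℤ/6 ⊕ ℤ/18

Derivation:
rank_ℚ(R)=3; free=4−3=1
SNF(R) diag = [2, 6, 18] → torsion [2, 6, 18]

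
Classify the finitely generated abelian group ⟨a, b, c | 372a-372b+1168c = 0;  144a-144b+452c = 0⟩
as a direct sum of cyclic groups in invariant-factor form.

rank_ℚ(R)=2; free=3−2=1
SNF(R) diag = [4, 12] → torsion [4, 12]

Answer: M ≅ ℤ^1 ⊕ ℤ/4 ⊕ ℤ/12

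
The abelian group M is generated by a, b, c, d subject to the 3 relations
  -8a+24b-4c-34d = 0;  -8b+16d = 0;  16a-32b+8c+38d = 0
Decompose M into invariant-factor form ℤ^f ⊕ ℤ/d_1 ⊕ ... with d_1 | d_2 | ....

rank_ℚ(R)=3; free=4−3=1
SNF(R) diag = [2, 4, 8] → torsion [2, 4, 8]

Answer: M ≅ ℤ^1 ⊕ ℤ/2 ⊕ ℤ/4 ⊕ ℤ/8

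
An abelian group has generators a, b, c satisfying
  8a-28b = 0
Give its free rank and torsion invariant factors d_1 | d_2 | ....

Answer: M ≅ ℤ^2 ⊕ ℤ/4

Derivation:
rank_ℚ(R)=1; free=3−1=2
SNF(R) diag = [4] → torsion [4]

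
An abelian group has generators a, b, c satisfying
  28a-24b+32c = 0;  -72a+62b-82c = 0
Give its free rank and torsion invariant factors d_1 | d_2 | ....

Answer: M ≅ ℤ^1 ⊕ ℤ/2 ⊕ ℤ/4

Derivation:
rank_ℚ(R)=2; free=3−2=1
SNF(R) diag = [2, 4] → torsion [2, 4]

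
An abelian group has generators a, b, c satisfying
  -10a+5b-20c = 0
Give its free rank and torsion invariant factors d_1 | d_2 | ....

Answer: M ≅ ℤ^2 ⊕ ℤ/5

Derivation:
rank_ℚ(R)=1; free=3−1=2
SNF(R) diag = [5] → torsion [5]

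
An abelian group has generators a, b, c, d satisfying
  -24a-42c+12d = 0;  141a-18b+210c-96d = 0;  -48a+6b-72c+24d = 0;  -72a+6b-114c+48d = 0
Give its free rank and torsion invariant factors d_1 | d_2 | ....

rank_ℚ(R)=4; free=4−4=0
SNF(R) diag = [3, 6, 6, 12] → torsion [3, 6, 6, 12]

Answer: M ≅ ℤ/3 ⊕ ℤ/6 ⊕ ℤ/6 ⊕ ℤ/12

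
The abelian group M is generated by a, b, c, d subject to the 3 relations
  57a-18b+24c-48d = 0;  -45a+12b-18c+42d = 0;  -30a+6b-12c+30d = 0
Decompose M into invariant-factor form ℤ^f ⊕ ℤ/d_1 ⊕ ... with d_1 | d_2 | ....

rank_ℚ(R)=3; free=4−3=1
SNF(R) diag = [3, 6, 6] → torsion [3, 6, 6]

Answer: M ≅ ℤ^1 ⊕ ℤ/3 ⊕ ℤ/6 ⊕ ℤ/6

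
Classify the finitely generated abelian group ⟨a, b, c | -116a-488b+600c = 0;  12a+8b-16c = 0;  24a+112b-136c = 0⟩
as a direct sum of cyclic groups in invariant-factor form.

Answer: M ≅ ℤ/4 ⊕ ℤ/8 ⊕ ℤ/16

Derivation:
rank_ℚ(R)=3; free=3−3=0
SNF(R) diag = [4, 8, 16] → torsion [4, 8, 16]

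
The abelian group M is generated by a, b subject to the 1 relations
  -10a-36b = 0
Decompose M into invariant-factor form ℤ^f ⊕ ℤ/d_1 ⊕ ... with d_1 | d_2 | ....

Answer: M ≅ ℤ^1 ⊕ ℤ/2

Derivation:
rank_ℚ(R)=1; free=2−1=1
SNF(R) diag = [2] → torsion [2]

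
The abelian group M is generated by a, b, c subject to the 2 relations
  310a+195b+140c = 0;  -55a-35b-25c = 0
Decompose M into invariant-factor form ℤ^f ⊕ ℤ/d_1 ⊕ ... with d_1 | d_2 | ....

rank_ℚ(R)=2; free=3−2=1
SNF(R) diag = [5, 5] → torsion [5, 5]

Answer: M ≅ ℤ^1 ⊕ ℤ/5 ⊕ ℤ/5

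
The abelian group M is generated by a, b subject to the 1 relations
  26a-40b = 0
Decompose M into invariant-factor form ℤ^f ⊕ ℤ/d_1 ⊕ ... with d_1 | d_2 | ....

Answer: M ≅ ℤ^1 ⊕ ℤ/2

Derivation:
rank_ℚ(R)=1; free=2−1=1
SNF(R) diag = [2] → torsion [2]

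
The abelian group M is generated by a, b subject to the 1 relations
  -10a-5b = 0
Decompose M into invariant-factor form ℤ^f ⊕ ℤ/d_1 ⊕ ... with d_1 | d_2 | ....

Answer: M ≅ ℤ^1 ⊕ ℤ/5

Derivation:
rank_ℚ(R)=1; free=2−1=1
SNF(R) diag = [5] → torsion [5]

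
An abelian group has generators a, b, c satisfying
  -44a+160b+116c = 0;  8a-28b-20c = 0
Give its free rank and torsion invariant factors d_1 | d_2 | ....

Answer: M ≅ ℤ^1 ⊕ ℤ/4 ⊕ ℤ/12

Derivation:
rank_ℚ(R)=2; free=3−2=1
SNF(R) diag = [4, 12] → torsion [4, 12]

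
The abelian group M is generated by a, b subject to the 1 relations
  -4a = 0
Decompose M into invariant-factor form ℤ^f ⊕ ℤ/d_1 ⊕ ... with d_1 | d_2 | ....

Answer: M ≅ ℤ^1 ⊕ ℤ/4

Derivation:
rank_ℚ(R)=1; free=2−1=1
SNF(R) diag = [4] → torsion [4]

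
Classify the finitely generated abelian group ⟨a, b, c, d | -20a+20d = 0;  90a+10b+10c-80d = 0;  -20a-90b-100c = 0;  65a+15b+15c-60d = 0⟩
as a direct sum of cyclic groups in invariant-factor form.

rank_ℚ(R)=4; free=4−4=0
SNF(R) diag = [5, 10, 20, 20] → torsion [5, 10, 20, 20]

Answer: M ≅ ℤ/5 ⊕ ℤ/10 ⊕ ℤ/20 ⊕ ℤ/20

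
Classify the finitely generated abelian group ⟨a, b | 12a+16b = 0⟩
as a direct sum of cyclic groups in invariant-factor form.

Answer: M ≅ ℤ^1 ⊕ ℤ/4

Derivation:
rank_ℚ(R)=1; free=2−1=1
SNF(R) diag = [4] → torsion [4]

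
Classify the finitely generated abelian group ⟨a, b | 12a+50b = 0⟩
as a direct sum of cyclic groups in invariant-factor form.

rank_ℚ(R)=1; free=2−1=1
SNF(R) diag = [2] → torsion [2]

Answer: M ≅ ℤ^1 ⊕ ℤ/2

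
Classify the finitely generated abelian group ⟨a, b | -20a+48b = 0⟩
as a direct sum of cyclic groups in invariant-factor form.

Answer: M ≅ ℤ^1 ⊕ ℤ/4

Derivation:
rank_ℚ(R)=1; free=2−1=1
SNF(R) diag = [4] → torsion [4]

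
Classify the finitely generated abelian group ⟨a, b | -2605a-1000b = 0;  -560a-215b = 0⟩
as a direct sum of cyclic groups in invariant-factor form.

Answer: M ≅ ℤ/5 ⊕ ℤ/15

Derivation:
rank_ℚ(R)=2; free=2−2=0
SNF(R) diag = [5, 15] → torsion [5, 15]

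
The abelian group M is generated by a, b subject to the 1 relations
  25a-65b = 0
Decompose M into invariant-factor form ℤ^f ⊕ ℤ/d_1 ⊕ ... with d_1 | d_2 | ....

rank_ℚ(R)=1; free=2−1=1
SNF(R) diag = [5] → torsion [5]

Answer: M ≅ ℤ^1 ⊕ ℤ/5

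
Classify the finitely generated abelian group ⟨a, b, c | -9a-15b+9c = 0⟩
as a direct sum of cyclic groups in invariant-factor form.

Answer: M ≅ ℤ^2 ⊕ ℤ/3

Derivation:
rank_ℚ(R)=1; free=3−1=2
SNF(R) diag = [3] → torsion [3]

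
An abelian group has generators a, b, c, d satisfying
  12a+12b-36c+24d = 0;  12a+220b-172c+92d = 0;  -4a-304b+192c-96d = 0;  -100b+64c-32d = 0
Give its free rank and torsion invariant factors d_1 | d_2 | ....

Answer: M ≅ ℤ/4 ⊕ ℤ/4 ⊕ ℤ/12 ⊕ ℤ/36

Derivation:
rank_ℚ(R)=4; free=4−4=0
SNF(R) diag = [4, 4, 12, 36] → torsion [4, 4, 12, 36]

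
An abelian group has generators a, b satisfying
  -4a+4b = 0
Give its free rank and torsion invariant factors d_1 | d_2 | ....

rank_ℚ(R)=1; free=2−1=1
SNF(R) diag = [4] → torsion [4]

Answer: M ≅ ℤ^1 ⊕ ℤ/4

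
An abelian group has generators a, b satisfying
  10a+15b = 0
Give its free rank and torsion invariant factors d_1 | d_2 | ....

rank_ℚ(R)=1; free=2−1=1
SNF(R) diag = [5] → torsion [5]

Answer: M ≅ ℤ^1 ⊕ ℤ/5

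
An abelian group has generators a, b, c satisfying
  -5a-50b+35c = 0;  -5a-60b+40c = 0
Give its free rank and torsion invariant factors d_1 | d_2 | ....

rank_ℚ(R)=2; free=3−2=1
SNF(R) diag = [5, 5] → torsion [5, 5]

Answer: M ≅ ℤ^1 ⊕ ℤ/5 ⊕ ℤ/5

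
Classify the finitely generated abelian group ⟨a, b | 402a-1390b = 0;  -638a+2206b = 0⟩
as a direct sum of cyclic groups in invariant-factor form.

rank_ℚ(R)=2; free=2−2=0
SNF(R) diag = [2, 4] → torsion [2, 4]

Answer: M ≅ ℤ/2 ⊕ ℤ/4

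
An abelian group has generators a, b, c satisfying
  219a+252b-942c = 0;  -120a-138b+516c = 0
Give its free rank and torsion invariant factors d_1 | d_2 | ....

Answer: M ≅ ℤ^1 ⊕ ℤ/3 ⊕ ℤ/6

Derivation:
rank_ℚ(R)=2; free=3−2=1
SNF(R) diag = [3, 6] → torsion [3, 6]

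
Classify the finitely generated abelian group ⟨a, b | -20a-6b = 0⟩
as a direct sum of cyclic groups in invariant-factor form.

Answer: M ≅ ℤ^1 ⊕ ℤ/2

Derivation:
rank_ℚ(R)=1; free=2−1=1
SNF(R) diag = [2] → torsion [2]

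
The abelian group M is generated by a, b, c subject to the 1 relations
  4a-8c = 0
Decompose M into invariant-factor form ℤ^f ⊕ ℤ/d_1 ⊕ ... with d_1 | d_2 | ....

rank_ℚ(R)=1; free=3−1=2
SNF(R) diag = [4] → torsion [4]

Answer: M ≅ ℤ^2 ⊕ ℤ/4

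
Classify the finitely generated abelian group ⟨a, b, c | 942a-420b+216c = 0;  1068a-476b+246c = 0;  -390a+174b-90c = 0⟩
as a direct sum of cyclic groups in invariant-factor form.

rank_ℚ(R)=3; free=3−3=0
SNF(R) diag = [2, 6, 18] → torsion [2, 6, 18]

Answer: M ≅ ℤ/2 ⊕ ℤ/6 ⊕ ℤ/18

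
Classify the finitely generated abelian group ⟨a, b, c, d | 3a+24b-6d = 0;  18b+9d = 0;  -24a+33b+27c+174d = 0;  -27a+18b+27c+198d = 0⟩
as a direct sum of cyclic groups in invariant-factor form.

Answer: M ≅ ℤ/3 ⊕ ℤ/9 ⊕ ℤ/27 ⊕ ℤ/27

Derivation:
rank_ℚ(R)=4; free=4−4=0
SNF(R) diag = [3, 9, 27, 27] → torsion [3, 9, 27, 27]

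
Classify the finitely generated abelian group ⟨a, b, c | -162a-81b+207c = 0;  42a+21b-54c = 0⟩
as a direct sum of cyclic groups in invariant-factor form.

rank_ℚ(R)=2; free=3−2=1
SNF(R) diag = [3, 9] → torsion [3, 9]

Answer: M ≅ ℤ^1 ⊕ ℤ/3 ⊕ ℤ/9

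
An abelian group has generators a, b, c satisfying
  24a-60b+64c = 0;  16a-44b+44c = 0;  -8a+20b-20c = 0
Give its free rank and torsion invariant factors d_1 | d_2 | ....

rank_ℚ(R)=3; free=3−3=0
SNF(R) diag = [4, 4, 8] → torsion [4, 4, 8]

Answer: M ≅ ℤ/4 ⊕ ℤ/4 ⊕ ℤ/8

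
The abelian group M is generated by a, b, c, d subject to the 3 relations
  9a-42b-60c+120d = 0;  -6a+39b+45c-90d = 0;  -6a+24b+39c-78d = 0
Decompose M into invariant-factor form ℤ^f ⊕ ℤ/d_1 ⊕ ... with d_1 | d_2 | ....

Answer: M ≅ ℤ^1 ⊕ ℤ/3 ⊕ ℤ/3 ⊕ ℤ/9

Derivation:
rank_ℚ(R)=3; free=4−3=1
SNF(R) diag = [3, 3, 9] → torsion [3, 3, 9]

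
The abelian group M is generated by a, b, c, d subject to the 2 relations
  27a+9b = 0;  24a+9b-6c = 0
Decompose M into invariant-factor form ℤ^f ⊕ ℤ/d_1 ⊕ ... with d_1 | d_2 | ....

Answer: M ≅ ℤ^2 ⊕ ℤ/3 ⊕ ℤ/9

Derivation:
rank_ℚ(R)=2; free=4−2=2
SNF(R) diag = [3, 9] → torsion [3, 9]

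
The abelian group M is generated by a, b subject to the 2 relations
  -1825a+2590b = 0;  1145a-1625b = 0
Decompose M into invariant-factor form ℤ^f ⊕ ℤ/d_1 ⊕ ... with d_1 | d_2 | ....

Answer: M ≅ ℤ/5 ⊕ ℤ/15

Derivation:
rank_ℚ(R)=2; free=2−2=0
SNF(R) diag = [5, 15] → torsion [5, 15]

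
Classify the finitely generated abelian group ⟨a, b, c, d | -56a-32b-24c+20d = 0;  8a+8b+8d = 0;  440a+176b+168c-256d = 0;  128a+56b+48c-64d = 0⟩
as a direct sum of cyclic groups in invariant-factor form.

rank_ℚ(R)=4; free=4−4=0
SNF(R) diag = [4, 8, 24, 24] → torsion [4, 8, 24, 24]

Answer: M ≅ ℤ/4 ⊕ ℤ/8 ⊕ ℤ/24 ⊕ ℤ/24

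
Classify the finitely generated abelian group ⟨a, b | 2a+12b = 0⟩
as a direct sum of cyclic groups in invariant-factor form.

Answer: M ≅ ℤ^1 ⊕ ℤ/2

Derivation:
rank_ℚ(R)=1; free=2−1=1
SNF(R) diag = [2] → torsion [2]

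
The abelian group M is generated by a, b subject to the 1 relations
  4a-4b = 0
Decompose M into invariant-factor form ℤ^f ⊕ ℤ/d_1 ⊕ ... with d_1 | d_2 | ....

rank_ℚ(R)=1; free=2−1=1
SNF(R) diag = [4] → torsion [4]

Answer: M ≅ ℤ^1 ⊕ ℤ/4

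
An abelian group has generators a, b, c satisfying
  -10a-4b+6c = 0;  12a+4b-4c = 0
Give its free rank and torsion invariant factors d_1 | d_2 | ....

Answer: M ≅ ℤ^1 ⊕ ℤ/2 ⊕ ℤ/4

Derivation:
rank_ℚ(R)=2; free=3−2=1
SNF(R) diag = [2, 4] → torsion [2, 4]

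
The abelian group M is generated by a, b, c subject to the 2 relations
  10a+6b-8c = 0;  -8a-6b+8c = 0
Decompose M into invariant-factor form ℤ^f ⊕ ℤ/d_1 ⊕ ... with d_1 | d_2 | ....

Answer: M ≅ ℤ^1 ⊕ ℤ/2 ⊕ ℤ/2

Derivation:
rank_ℚ(R)=2; free=3−2=1
SNF(R) diag = [2, 2] → torsion [2, 2]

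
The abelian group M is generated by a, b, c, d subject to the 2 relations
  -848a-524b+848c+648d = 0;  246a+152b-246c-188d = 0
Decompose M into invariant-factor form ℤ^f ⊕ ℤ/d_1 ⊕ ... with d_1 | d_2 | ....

rank_ℚ(R)=2; free=4−2=2
SNF(R) diag = [2, 4] → torsion [2, 4]

Answer: M ≅ ℤ^2 ⊕ ℤ/2 ⊕ ℤ/4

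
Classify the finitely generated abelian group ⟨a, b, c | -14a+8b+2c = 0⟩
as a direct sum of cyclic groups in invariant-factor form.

rank_ℚ(R)=1; free=3−1=2
SNF(R) diag = [2] → torsion [2]

Answer: M ≅ ℤ^2 ⊕ ℤ/2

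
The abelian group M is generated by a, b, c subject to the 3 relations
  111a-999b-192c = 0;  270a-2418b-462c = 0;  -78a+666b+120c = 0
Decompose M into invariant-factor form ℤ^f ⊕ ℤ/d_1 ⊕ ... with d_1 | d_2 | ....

rank_ℚ(R)=3; free=3−3=0
SNF(R) diag = [3, 6, 12] → torsion [3, 6, 12]

Answer: M ≅ ℤ/3 ⊕ ℤ/6 ⊕ ℤ/12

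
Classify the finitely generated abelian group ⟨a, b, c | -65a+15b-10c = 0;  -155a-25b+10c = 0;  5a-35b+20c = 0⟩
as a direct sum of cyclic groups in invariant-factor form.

Answer: M ≅ ℤ/5 ⊕ ℤ/10 ⊕ ℤ/30

Derivation:
rank_ℚ(R)=3; free=3−3=0
SNF(R) diag = [5, 10, 30] → torsion [5, 10, 30]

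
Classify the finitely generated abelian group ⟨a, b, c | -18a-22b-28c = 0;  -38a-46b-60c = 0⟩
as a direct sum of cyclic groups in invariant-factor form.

rank_ℚ(R)=2; free=3−2=1
SNF(R) diag = [2, 4] → torsion [2, 4]

Answer: M ≅ ℤ^1 ⊕ ℤ/2 ⊕ ℤ/4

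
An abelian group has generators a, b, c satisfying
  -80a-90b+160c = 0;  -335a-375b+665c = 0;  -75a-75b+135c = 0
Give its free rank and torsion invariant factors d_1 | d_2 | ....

Answer: M ≅ ℤ/5 ⊕ ℤ/10 ⊕ ℤ/30

Derivation:
rank_ℚ(R)=3; free=3−3=0
SNF(R) diag = [5, 10, 30] → torsion [5, 10, 30]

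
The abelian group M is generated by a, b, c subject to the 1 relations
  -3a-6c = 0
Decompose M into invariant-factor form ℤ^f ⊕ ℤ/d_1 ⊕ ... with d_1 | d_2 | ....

Answer: M ≅ ℤ^2 ⊕ ℤ/3

Derivation:
rank_ℚ(R)=1; free=3−1=2
SNF(R) diag = [3] → torsion [3]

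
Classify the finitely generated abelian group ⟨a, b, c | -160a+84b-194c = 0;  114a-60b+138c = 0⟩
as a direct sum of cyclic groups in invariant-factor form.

Answer: M ≅ ℤ^1 ⊕ ℤ/2 ⊕ ℤ/6

Derivation:
rank_ℚ(R)=2; free=3−2=1
SNF(R) diag = [2, 6] → torsion [2, 6]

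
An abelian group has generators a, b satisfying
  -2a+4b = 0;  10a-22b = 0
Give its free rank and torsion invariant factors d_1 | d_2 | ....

rank_ℚ(R)=2; free=2−2=0
SNF(R) diag = [2, 2] → torsion [2, 2]

Answer: M ≅ ℤ/2 ⊕ ℤ/2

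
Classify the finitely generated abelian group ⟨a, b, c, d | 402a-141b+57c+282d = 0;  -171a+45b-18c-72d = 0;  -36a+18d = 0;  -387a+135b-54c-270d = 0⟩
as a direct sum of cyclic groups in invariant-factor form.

Answer: M ≅ ℤ/3 ⊕ ℤ/9 ⊕ ℤ/18 ⊕ ℤ/18

Derivation:
rank_ℚ(R)=4; free=4−4=0
SNF(R) diag = [3, 9, 18, 18] → torsion [3, 9, 18, 18]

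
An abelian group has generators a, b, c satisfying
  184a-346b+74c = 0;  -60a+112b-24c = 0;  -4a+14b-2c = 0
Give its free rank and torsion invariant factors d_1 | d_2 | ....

Answer: M ≅ ℤ/2 ⊕ ℤ/4 ⊕ ℤ/12

Derivation:
rank_ℚ(R)=3; free=3−3=0
SNF(R) diag = [2, 4, 12] → torsion [2, 4, 12]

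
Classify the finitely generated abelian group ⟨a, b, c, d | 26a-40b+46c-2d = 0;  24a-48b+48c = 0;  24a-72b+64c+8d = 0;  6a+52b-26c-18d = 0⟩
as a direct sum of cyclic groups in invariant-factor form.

rank_ℚ(R)=4; free=4−4=0
SNF(R) diag = [2, 4, 8, 24] → torsion [2, 4, 8, 24]

Answer: M ≅ ℤ/2 ⊕ ℤ/4 ⊕ ℤ/8 ⊕ ℤ/24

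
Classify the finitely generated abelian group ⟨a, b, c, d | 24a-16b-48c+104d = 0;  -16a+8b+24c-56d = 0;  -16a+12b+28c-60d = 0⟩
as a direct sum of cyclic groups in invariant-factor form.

Answer: M ≅ ℤ^1 ⊕ ℤ/4 ⊕ ℤ/8 ⊕ ℤ/16

Derivation:
rank_ℚ(R)=3; free=4−3=1
SNF(R) diag = [4, 8, 16] → torsion [4, 8, 16]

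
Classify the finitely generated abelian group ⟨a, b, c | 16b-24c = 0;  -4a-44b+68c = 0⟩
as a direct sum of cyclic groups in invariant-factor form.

Answer: M ≅ ℤ^1 ⊕ ℤ/4 ⊕ ℤ/8

Derivation:
rank_ℚ(R)=2; free=3−2=1
SNF(R) diag = [4, 8] → torsion [4, 8]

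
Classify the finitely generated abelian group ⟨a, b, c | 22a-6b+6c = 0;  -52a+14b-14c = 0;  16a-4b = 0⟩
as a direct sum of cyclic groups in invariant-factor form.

rank_ℚ(R)=3; free=3−3=0
SNF(R) diag = [2, 2, 4] → torsion [2, 2, 4]

Answer: M ≅ ℤ/2 ⊕ ℤ/2 ⊕ ℤ/4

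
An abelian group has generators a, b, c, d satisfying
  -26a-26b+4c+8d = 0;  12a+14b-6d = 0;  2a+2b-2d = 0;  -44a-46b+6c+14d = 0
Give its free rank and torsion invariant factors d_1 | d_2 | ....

rank_ℚ(R)=4; free=4−4=0
SNF(R) diag = [2, 2, 2, 6] → torsion [2, 2, 2, 6]

Answer: M ≅ ℤ/2 ⊕ ℤ/2 ⊕ ℤ/2 ⊕ ℤ/6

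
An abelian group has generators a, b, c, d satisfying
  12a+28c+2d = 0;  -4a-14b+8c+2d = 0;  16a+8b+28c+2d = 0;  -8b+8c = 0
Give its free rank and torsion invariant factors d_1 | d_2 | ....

Answer: M ≅ ℤ/2 ⊕ ℤ/2 ⊕ ℤ/4 ⊕ ℤ/8

Derivation:
rank_ℚ(R)=4; free=4−4=0
SNF(R) diag = [2, 2, 4, 8] → torsion [2, 2, 4, 8]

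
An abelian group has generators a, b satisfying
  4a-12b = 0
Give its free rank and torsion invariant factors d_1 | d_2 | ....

Answer: M ≅ ℤ^1 ⊕ ℤ/4

Derivation:
rank_ℚ(R)=1; free=2−1=1
SNF(R) diag = [4] → torsion [4]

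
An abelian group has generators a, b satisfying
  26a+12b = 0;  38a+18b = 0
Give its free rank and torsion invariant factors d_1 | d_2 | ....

Answer: M ≅ ℤ/2 ⊕ ℤ/6

Derivation:
rank_ℚ(R)=2; free=2−2=0
SNF(R) diag = [2, 6] → torsion [2, 6]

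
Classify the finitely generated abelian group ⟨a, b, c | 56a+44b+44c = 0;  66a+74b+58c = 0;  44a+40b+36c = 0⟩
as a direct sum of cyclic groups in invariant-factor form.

Answer: M ≅ ℤ/2 ⊕ ℤ/4 ⊕ ℤ/12

Derivation:
rank_ℚ(R)=3; free=3−3=0
SNF(R) diag = [2, 4, 12] → torsion [2, 4, 12]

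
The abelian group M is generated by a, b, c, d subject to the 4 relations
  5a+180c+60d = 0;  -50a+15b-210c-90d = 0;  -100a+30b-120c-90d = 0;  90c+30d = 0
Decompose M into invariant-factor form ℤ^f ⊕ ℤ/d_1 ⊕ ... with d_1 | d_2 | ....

Answer: M ≅ ℤ/5 ⊕ ℤ/15 ⊕ ℤ/30 ⊕ ℤ/30

Derivation:
rank_ℚ(R)=4; free=4−4=0
SNF(R) diag = [5, 15, 30, 30] → torsion [5, 15, 30, 30]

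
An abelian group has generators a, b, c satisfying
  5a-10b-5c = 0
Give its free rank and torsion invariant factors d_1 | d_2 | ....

rank_ℚ(R)=1; free=3−1=2
SNF(R) diag = [5] → torsion [5]

Answer: M ≅ ℤ^2 ⊕ ℤ/5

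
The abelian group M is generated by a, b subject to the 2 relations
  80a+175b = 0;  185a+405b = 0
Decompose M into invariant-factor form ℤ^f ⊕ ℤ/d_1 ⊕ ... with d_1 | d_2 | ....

Answer: M ≅ ℤ/5 ⊕ ℤ/5

Derivation:
rank_ℚ(R)=2; free=2−2=0
SNF(R) diag = [5, 5] → torsion [5, 5]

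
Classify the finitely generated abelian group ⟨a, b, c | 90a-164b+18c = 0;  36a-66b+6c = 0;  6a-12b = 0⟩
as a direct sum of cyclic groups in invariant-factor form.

Answer: M ≅ ℤ/2 ⊕ ℤ/6 ⊕ ℤ/6

Derivation:
rank_ℚ(R)=3; free=3−3=0
SNF(R) diag = [2, 6, 6] → torsion [2, 6, 6]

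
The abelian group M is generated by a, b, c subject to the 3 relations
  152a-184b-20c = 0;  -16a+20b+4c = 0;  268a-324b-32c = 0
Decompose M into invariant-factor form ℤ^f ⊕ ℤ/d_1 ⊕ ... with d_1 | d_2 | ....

rank_ℚ(R)=3; free=3−3=0
SNF(R) diag = [4, 4, 12] → torsion [4, 4, 12]

Answer: M ≅ ℤ/4 ⊕ ℤ/4 ⊕ ℤ/12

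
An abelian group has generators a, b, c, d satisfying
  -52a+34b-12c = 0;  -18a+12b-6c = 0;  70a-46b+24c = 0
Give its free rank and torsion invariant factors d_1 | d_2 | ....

rank_ℚ(R)=3; free=4−3=1
SNF(R) diag = [2, 6, 6] → torsion [2, 6, 6]

Answer: M ≅ ℤ^1 ⊕ ℤ/2 ⊕ ℤ/6 ⊕ ℤ/6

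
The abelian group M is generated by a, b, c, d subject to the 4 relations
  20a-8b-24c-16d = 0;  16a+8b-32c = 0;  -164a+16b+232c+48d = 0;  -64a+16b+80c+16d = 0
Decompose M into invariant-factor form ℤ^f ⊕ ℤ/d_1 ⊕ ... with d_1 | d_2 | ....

Answer: M ≅ ℤ/4 ⊕ ℤ/8 ⊕ ℤ/16 ⊕ ℤ/16

Derivation:
rank_ℚ(R)=4; free=4−4=0
SNF(R) diag = [4, 8, 16, 16] → torsion [4, 8, 16, 16]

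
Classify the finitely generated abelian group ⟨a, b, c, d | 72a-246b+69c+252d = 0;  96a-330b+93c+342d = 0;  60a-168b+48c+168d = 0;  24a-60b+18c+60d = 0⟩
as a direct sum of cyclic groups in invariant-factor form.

Answer: M ≅ ℤ/3 ⊕ ℤ/6 ⊕ ℤ/12 ⊕ ℤ/24

Derivation:
rank_ℚ(R)=4; free=4−4=0
SNF(R) diag = [3, 6, 12, 24] → torsion [3, 6, 12, 24]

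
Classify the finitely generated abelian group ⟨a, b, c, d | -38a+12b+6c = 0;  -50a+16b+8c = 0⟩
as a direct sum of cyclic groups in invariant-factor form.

rank_ℚ(R)=2; free=4−2=2
SNF(R) diag = [2, 2] → torsion [2, 2]

Answer: M ≅ ℤ^2 ⊕ ℤ/2 ⊕ ℤ/2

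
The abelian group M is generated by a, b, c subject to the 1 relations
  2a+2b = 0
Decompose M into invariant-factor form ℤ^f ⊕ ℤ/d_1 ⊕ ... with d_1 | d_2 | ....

rank_ℚ(R)=1; free=3−1=2
SNF(R) diag = [2] → torsion [2]

Answer: M ≅ ℤ^2 ⊕ ℤ/2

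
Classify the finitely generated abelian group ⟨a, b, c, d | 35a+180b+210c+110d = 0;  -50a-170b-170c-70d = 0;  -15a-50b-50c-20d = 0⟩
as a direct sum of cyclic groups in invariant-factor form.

Answer: M ≅ ℤ^1 ⊕ ℤ/5 ⊕ ℤ/10 ⊕ ℤ/30

Derivation:
rank_ℚ(R)=3; free=4−3=1
SNF(R) diag = [5, 10, 30] → torsion [5, 10, 30]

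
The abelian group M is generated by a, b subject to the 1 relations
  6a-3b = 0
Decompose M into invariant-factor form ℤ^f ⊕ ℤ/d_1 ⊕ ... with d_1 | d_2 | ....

rank_ℚ(R)=1; free=2−1=1
SNF(R) diag = [3] → torsion [3]

Answer: M ≅ ℤ^1 ⊕ ℤ/3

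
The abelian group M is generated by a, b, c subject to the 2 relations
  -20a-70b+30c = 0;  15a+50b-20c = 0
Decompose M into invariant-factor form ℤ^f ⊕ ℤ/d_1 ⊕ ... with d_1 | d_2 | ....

Answer: M ≅ ℤ^1 ⊕ ℤ/5 ⊕ ℤ/10

Derivation:
rank_ℚ(R)=2; free=3−2=1
SNF(R) diag = [5, 10] → torsion [5, 10]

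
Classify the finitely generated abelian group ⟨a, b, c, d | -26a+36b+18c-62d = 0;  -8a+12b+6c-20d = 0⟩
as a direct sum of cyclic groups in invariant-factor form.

Answer: M ≅ ℤ^2 ⊕ ℤ/2 ⊕ ℤ/6

Derivation:
rank_ℚ(R)=2; free=4−2=2
SNF(R) diag = [2, 6] → torsion [2, 6]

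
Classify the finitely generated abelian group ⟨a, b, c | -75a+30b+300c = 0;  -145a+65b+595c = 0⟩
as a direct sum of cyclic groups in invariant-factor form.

rank_ℚ(R)=2; free=3−2=1
SNF(R) diag = [5, 15] → torsion [5, 15]

Answer: M ≅ ℤ^1 ⊕ ℤ/5 ⊕ ℤ/15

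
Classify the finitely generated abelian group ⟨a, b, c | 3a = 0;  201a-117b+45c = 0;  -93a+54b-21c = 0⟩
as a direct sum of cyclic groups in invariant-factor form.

rank_ℚ(R)=3; free=3−3=0
SNF(R) diag = [3, 3, 9] → torsion [3, 3, 9]

Answer: M ≅ ℤ/3 ⊕ ℤ/3 ⊕ ℤ/9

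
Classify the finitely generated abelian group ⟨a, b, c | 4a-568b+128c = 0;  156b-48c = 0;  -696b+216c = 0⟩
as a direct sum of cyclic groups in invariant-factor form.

rank_ℚ(R)=3; free=3−3=0
SNF(R) diag = [4, 12, 24] → torsion [4, 12, 24]

Answer: M ≅ ℤ/4 ⊕ ℤ/12 ⊕ ℤ/24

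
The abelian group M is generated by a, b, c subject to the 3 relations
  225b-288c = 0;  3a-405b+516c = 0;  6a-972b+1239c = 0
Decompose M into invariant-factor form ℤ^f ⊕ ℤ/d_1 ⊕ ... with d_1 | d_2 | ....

Answer: M ≅ ℤ/3 ⊕ ℤ/9 ⊕ ℤ/9

Derivation:
rank_ℚ(R)=3; free=3−3=0
SNF(R) diag = [3, 9, 9] → torsion [3, 9, 9]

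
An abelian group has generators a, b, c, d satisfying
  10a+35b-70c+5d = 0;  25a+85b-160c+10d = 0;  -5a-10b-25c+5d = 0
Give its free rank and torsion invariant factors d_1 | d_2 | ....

rank_ℚ(R)=3; free=4−3=1
SNF(R) diag = [5, 5, 15] → torsion [5, 5, 15]

Answer: M ≅ ℤ^1 ⊕ ℤ/5 ⊕ ℤ/5 ⊕ ℤ/15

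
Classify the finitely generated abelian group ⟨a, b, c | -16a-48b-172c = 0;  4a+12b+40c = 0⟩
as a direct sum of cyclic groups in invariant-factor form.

rank_ℚ(R)=2; free=3−2=1
SNF(R) diag = [4, 12] → torsion [4, 12]

Answer: M ≅ ℤ^1 ⊕ ℤ/4 ⊕ ℤ/12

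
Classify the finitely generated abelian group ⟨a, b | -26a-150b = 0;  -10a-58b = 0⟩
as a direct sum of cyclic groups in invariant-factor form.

rank_ℚ(R)=2; free=2−2=0
SNF(R) diag = [2, 4] → torsion [2, 4]

Answer: M ≅ ℤ/2 ⊕ ℤ/4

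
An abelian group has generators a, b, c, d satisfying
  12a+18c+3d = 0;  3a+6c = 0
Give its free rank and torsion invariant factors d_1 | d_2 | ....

Answer: M ≅ ℤ^2 ⊕ ℤ/3 ⊕ ℤ/3

Derivation:
rank_ℚ(R)=2; free=4−2=2
SNF(R) diag = [3, 3] → torsion [3, 3]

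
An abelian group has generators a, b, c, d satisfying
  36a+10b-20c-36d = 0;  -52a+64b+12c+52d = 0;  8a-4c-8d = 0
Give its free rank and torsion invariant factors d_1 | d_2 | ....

Answer: M ≅ ℤ^1 ⊕ ℤ/2 ⊕ ℤ/4 ⊕ ℤ/12

Derivation:
rank_ℚ(R)=3; free=4−3=1
SNF(R) diag = [2, 4, 12] → torsion [2, 4, 12]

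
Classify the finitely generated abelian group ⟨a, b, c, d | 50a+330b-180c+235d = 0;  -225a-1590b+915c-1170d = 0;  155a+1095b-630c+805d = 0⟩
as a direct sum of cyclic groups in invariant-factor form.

Answer: M ≅ ℤ^1 ⊕ ℤ/5 ⊕ ℤ/15 ⊕ ℤ/45

Derivation:
rank_ℚ(R)=3; free=4−3=1
SNF(R) diag = [5, 15, 45] → torsion [5, 15, 45]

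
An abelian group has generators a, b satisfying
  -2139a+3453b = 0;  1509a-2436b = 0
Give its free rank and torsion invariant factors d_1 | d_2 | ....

Answer: M ≅ ℤ/3 ⊕ ℤ/9

Derivation:
rank_ℚ(R)=2; free=2−2=0
SNF(R) diag = [3, 9] → torsion [3, 9]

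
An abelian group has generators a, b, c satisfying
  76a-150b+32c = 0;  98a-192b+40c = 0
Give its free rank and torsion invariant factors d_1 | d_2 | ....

rank_ℚ(R)=2; free=3−2=1
SNF(R) diag = [2, 6] → torsion [2, 6]

Answer: M ≅ ℤ^1 ⊕ ℤ/2 ⊕ ℤ/6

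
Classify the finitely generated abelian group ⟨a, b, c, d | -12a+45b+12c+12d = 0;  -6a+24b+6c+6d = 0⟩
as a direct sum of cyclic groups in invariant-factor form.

Answer: M ≅ ℤ^2 ⊕ ℤ/3 ⊕ ℤ/6

Derivation:
rank_ℚ(R)=2; free=4−2=2
SNF(R) diag = [3, 6] → torsion [3, 6]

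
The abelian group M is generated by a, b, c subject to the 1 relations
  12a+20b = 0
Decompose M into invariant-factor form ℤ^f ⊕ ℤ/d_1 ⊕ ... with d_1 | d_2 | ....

rank_ℚ(R)=1; free=3−1=2
SNF(R) diag = [4] → torsion [4]

Answer: M ≅ ℤ^2 ⊕ ℤ/4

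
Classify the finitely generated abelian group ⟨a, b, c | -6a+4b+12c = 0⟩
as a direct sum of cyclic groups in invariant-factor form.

Answer: M ≅ ℤ^2 ⊕ ℤ/2

Derivation:
rank_ℚ(R)=1; free=3−1=2
SNF(R) diag = [2] → torsion [2]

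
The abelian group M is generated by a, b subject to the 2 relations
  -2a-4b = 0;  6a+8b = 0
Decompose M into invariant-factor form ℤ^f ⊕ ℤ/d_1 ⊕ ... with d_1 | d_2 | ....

Answer: M ≅ ℤ/2 ⊕ ℤ/4

Derivation:
rank_ℚ(R)=2; free=2−2=0
SNF(R) diag = [2, 4] → torsion [2, 4]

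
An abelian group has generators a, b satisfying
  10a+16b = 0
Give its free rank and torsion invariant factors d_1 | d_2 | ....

rank_ℚ(R)=1; free=2−1=1
SNF(R) diag = [2] → torsion [2]

Answer: M ≅ ℤ^1 ⊕ ℤ/2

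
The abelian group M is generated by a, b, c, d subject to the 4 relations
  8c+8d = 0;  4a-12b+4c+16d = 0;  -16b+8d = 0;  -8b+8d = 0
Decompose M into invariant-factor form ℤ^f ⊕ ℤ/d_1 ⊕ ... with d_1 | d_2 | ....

Answer: M ≅ ℤ/4 ⊕ ℤ/8 ⊕ ℤ/8 ⊕ ℤ/8

Derivation:
rank_ℚ(R)=4; free=4−4=0
SNF(R) diag = [4, 8, 8, 8] → torsion [4, 8, 8, 8]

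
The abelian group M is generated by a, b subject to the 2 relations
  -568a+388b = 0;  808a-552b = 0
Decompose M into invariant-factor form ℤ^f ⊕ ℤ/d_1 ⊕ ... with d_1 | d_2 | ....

rank_ℚ(R)=2; free=2−2=0
SNF(R) diag = [4, 8] → torsion [4, 8]

Answer: M ≅ ℤ/4 ⊕ ℤ/8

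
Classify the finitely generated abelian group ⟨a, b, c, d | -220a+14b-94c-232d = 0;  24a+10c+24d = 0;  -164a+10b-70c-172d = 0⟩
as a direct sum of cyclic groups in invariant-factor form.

Answer: M ≅ ℤ^1 ⊕ ℤ/2 ⊕ ℤ/2 ⊕ ℤ/4

Derivation:
rank_ℚ(R)=3; free=4−3=1
SNF(R) diag = [2, 2, 4] → torsion [2, 2, 4]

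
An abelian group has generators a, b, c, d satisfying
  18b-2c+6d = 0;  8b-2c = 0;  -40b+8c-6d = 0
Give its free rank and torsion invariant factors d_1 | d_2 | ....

Answer: M ≅ ℤ^1 ⊕ ℤ/2 ⊕ ℤ/2 ⊕ ℤ/6

Derivation:
rank_ℚ(R)=3; free=4−3=1
SNF(R) diag = [2, 2, 6] → torsion [2, 2, 6]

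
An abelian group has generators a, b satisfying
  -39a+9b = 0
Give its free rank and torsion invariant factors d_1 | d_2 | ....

Answer: M ≅ ℤ^1 ⊕ ℤ/3

Derivation:
rank_ℚ(R)=1; free=2−1=1
SNF(R) diag = [3] → torsion [3]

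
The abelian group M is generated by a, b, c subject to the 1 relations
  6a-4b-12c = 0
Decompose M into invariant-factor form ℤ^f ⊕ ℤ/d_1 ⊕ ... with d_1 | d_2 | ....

rank_ℚ(R)=1; free=3−1=2
SNF(R) diag = [2] → torsion [2]

Answer: M ≅ ℤ^2 ⊕ ℤ/2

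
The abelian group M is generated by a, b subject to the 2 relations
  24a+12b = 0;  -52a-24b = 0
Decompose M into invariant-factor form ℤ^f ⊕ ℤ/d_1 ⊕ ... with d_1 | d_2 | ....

rank_ℚ(R)=2; free=2−2=0
SNF(R) diag = [4, 12] → torsion [4, 12]

Answer: M ≅ ℤ/4 ⊕ ℤ/12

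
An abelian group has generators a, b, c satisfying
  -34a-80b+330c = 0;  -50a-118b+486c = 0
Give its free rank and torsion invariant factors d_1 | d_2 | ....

rank_ℚ(R)=2; free=3−2=1
SNF(R) diag = [2, 6] → torsion [2, 6]

Answer: M ≅ ℤ^1 ⊕ ℤ/2 ⊕ ℤ/6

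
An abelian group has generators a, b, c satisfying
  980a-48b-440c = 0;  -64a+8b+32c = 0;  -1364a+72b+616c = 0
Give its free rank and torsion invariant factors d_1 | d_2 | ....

Answer: M ≅ ℤ/4 ⊕ ℤ/8 ⊕ ℤ/16

Derivation:
rank_ℚ(R)=3; free=3−3=0
SNF(R) diag = [4, 8, 16] → torsion [4, 8, 16]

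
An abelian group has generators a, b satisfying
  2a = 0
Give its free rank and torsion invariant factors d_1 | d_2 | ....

Answer: M ≅ ℤ^1 ⊕ ℤ/2

Derivation:
rank_ℚ(R)=1; free=2−1=1
SNF(R) diag = [2] → torsion [2]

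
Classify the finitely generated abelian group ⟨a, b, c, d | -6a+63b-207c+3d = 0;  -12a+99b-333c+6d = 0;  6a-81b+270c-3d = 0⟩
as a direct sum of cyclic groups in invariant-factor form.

Answer: M ≅ ℤ^1 ⊕ ℤ/3 ⊕ ℤ/9 ⊕ ℤ/27

Derivation:
rank_ℚ(R)=3; free=4−3=1
SNF(R) diag = [3, 9, 27] → torsion [3, 9, 27]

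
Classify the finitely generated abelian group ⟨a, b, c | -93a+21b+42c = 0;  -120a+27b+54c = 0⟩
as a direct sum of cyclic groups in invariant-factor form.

rank_ℚ(R)=2; free=3−2=1
SNF(R) diag = [3, 3] → torsion [3, 3]

Answer: M ≅ ℤ^1 ⊕ ℤ/3 ⊕ ℤ/3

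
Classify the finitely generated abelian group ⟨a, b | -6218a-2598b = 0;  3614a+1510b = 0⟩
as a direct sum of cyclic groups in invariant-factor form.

rank_ℚ(R)=2; free=2−2=0
SNF(R) diag = [2, 4] → torsion [2, 4]

Answer: M ≅ ℤ/2 ⊕ ℤ/4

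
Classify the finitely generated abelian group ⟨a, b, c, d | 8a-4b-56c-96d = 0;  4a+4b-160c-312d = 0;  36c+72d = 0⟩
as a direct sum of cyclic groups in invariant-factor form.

rank_ℚ(R)=3; free=4−3=1
SNF(R) diag = [4, 12, 36] → torsion [4, 12, 36]

Answer: M ≅ ℤ^1 ⊕ ℤ/4 ⊕ ℤ/12 ⊕ ℤ/36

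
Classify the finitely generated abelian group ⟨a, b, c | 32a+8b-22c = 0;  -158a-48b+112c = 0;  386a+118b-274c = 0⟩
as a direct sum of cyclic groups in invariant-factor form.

Answer: M ≅ ℤ/2 ⊕ ℤ/2 ⊕ ℤ/6

Derivation:
rank_ℚ(R)=3; free=3−3=0
SNF(R) diag = [2, 2, 6] → torsion [2, 2, 6]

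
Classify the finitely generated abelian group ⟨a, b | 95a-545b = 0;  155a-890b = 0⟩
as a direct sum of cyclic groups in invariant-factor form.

rank_ℚ(R)=2; free=2−2=0
SNF(R) diag = [5, 15] → torsion [5, 15]

Answer: M ≅ ℤ/5 ⊕ ℤ/15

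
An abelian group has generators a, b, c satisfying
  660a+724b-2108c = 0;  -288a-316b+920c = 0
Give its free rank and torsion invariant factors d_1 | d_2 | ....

Answer: M ≅ ℤ^1 ⊕ ℤ/4 ⊕ ℤ/12

Derivation:
rank_ℚ(R)=2; free=3−2=1
SNF(R) diag = [4, 12] → torsion [4, 12]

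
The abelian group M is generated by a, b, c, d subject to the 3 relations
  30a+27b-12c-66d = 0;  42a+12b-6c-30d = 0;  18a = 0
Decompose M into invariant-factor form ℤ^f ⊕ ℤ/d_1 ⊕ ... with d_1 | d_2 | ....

rank_ℚ(R)=3; free=4−3=1
SNF(R) diag = [3, 6, 18] → torsion [3, 6, 18]

Answer: M ≅ ℤ^1 ⊕ ℤ/3 ⊕ ℤ/6 ⊕ ℤ/18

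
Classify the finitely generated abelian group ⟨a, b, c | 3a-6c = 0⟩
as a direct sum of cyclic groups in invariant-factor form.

Answer: M ≅ ℤ^2 ⊕ ℤ/3

Derivation:
rank_ℚ(R)=1; free=3−1=2
SNF(R) diag = [3] → torsion [3]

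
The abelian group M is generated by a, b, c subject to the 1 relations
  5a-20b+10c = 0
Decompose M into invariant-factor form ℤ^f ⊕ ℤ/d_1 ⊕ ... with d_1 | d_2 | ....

Answer: M ≅ ℤ^2 ⊕ ℤ/5

Derivation:
rank_ℚ(R)=1; free=3−1=2
SNF(R) diag = [5] → torsion [5]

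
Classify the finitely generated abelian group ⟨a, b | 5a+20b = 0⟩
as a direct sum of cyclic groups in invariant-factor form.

rank_ℚ(R)=1; free=2−1=1
SNF(R) diag = [5] → torsion [5]

Answer: M ≅ ℤ^1 ⊕ ℤ/5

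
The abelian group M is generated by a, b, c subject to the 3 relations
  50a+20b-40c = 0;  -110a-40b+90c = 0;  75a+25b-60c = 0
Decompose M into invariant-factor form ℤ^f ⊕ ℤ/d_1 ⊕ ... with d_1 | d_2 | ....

rank_ℚ(R)=3; free=3−3=0
SNF(R) diag = [5, 10, 10] → torsion [5, 10, 10]

Answer: M ≅ ℤ/5 ⊕ ℤ/10 ⊕ ℤ/10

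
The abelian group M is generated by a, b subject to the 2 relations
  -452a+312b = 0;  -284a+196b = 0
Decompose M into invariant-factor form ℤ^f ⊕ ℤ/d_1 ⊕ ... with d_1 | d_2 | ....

rank_ℚ(R)=2; free=2−2=0
SNF(R) diag = [4, 4] → torsion [4, 4]

Answer: M ≅ ℤ/4 ⊕ ℤ/4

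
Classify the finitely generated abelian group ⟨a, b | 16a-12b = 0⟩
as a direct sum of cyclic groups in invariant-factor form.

Answer: M ≅ ℤ^1 ⊕ ℤ/4

Derivation:
rank_ℚ(R)=1; free=2−1=1
SNF(R) diag = [4] → torsion [4]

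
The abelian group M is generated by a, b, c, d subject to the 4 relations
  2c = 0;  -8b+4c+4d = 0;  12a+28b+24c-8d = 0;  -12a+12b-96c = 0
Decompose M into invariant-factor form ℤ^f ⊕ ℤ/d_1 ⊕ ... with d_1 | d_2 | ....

rank_ℚ(R)=4; free=4−4=0
SNF(R) diag = [2, 4, 12, 24] → torsion [2, 4, 12, 24]

Answer: M ≅ ℤ/2 ⊕ ℤ/4 ⊕ ℤ/12 ⊕ ℤ/24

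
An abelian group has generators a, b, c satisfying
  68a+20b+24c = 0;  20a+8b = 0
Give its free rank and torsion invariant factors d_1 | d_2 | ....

Answer: M ≅ ℤ^1 ⊕ ℤ/4 ⊕ ℤ/12

Derivation:
rank_ℚ(R)=2; free=3−2=1
SNF(R) diag = [4, 12] → torsion [4, 12]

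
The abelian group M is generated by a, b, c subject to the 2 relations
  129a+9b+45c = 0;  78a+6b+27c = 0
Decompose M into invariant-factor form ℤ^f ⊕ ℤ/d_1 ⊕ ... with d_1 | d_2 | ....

Answer: M ≅ ℤ^1 ⊕ ℤ/3 ⊕ ℤ/3

Derivation:
rank_ℚ(R)=2; free=3−2=1
SNF(R) diag = [3, 3] → torsion [3, 3]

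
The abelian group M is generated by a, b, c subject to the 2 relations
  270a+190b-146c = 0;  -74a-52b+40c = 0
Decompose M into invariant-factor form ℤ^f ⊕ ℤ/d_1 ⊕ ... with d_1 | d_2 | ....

rank_ℚ(R)=2; free=3−2=1
SNF(R) diag = [2, 2] → torsion [2, 2]

Answer: M ≅ ℤ^1 ⊕ ℤ/2 ⊕ ℤ/2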